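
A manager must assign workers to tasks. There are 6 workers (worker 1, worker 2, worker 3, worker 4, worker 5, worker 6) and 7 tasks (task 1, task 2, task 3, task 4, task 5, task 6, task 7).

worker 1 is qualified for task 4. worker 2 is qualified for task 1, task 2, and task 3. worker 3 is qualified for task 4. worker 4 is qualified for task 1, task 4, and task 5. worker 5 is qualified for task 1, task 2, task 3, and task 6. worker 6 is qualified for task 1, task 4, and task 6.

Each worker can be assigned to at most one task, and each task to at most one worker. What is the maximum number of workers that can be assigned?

5

For example, pair worker 1-task 4, worker 2-task 1, worker 4-task 5, worker 5-task 2, worker 6-task 6.
The set {worker 1, worker 3} has only 1 neighbour ({task 4}), so by Hall's theorem at most 5 of the 6 workers can be matched.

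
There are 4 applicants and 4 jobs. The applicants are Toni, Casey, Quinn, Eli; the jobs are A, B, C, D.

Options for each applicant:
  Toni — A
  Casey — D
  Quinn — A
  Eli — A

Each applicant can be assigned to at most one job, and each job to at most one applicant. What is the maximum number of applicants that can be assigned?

A valid assignment of size 2: Toni-A, Casey-D.
The set {Toni, Quinn, Eli} has only 1 neighbour ({A}), so by Hall's theorem at most 2 of the 4 applicants can be matched.

2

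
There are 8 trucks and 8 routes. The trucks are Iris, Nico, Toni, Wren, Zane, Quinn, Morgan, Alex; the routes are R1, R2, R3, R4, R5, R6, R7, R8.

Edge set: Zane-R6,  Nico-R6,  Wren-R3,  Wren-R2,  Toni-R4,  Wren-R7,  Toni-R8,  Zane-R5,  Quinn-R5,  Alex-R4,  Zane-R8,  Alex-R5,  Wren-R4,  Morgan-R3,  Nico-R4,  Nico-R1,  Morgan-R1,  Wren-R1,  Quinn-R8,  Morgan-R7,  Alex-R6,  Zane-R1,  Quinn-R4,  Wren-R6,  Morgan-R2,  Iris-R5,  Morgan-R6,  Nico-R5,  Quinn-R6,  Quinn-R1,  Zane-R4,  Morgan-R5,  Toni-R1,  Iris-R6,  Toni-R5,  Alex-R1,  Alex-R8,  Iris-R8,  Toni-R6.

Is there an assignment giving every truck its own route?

The set {Iris, Nico, Toni, Zane, Quinn, Alex} has only 5 neighbours ({R1, R4, R5, R6, R8}), so by Hall's theorem at most 7 of the 8 trucks can be matched.
Hence no matching covers every truck.

No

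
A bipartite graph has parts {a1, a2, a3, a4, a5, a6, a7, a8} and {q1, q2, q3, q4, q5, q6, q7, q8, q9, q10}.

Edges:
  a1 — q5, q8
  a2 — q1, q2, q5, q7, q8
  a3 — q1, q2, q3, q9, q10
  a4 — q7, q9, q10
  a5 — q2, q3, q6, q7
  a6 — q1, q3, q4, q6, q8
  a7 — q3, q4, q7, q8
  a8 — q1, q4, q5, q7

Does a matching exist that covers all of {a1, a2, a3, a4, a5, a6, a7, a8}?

For example, pair a1–q5, a2–q1, a3–q9, a4–q7, a5–q2, a6–q6, a7–q8, a8–q4.
Every left vertex is matched, so this matching saturates all of them.

Yes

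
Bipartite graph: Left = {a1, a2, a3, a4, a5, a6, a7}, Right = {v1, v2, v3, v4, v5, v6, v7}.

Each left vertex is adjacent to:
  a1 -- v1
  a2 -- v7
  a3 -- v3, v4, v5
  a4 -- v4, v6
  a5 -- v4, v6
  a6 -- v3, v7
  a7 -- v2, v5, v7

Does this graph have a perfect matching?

A valid assignment of size 7: a1–v1, a2–v7, a3–v5, a4–v4, a5–v6, a6–v3, a7–v2.
Every left vertex is matched, so this is a perfect matching.

Yes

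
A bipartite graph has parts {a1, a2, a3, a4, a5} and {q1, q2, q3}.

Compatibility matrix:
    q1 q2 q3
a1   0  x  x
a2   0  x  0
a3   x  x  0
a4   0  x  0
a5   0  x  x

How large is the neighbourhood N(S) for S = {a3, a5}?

3

The union of neighbours of {a3, a5} is {q1, q2, q3}, which has 3 elements.
Since |N(S)| = 3 ≥ |S| = 2, Hall's condition holds for this subset.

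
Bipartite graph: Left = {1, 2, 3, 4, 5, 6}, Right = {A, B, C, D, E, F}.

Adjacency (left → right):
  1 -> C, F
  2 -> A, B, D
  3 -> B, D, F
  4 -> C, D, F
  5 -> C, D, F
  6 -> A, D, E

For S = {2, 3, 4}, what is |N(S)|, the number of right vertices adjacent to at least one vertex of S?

5

The union of neighbours of {2, 3, 4} is {A, B, C, D, F}, which has 5 elements.
Since |N(S)| = 5 ≥ |S| = 3, Hall's condition holds for this subset.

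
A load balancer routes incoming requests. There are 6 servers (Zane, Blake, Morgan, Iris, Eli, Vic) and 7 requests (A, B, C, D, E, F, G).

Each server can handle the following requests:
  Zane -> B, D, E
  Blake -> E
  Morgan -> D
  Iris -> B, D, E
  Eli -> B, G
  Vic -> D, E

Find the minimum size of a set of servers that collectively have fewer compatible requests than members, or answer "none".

3

Take S = {Blake, Morgan, Vic}. Its neighbourhood is {D, E}, so |N(S)| = 2 < |S| = 3.
Every subset of size less than 3 has at least as many neighbours as members, so 3 is the minimum.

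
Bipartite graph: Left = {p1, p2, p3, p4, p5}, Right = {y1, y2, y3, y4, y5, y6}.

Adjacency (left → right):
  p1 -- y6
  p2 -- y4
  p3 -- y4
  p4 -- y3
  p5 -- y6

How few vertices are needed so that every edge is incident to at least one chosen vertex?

{p4, y4, y6} is a vertex cover of size 3: every edge has an endpoint in this set.
No smaller cover exists because p1–y6, p2–y4, p4–y3 is a matching of size 3, and a cover must include an endpoint of each of these disjoint edges (König's theorem).

3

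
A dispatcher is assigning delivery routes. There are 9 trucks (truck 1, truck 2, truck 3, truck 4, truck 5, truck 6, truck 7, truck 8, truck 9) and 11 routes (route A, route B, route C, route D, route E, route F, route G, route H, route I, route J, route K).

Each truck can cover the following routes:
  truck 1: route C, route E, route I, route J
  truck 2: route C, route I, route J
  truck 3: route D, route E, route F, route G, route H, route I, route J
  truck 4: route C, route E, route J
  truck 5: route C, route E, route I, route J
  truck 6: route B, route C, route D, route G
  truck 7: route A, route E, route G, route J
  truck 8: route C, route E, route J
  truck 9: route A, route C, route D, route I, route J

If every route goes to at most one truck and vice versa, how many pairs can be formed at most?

A valid assignment of size 8: truck 1→route J, truck 2→route I, truck 3→route H, truck 4→route C, truck 5→route E, truck 6→route B, truck 7→route G, truck 9→route D.
The set {truck 1, truck 2, truck 4, truck 5, truck 8} has only 4 neighbours ({route C, route E, route I, route J}), so by Hall's theorem at most 8 of the 9 trucks can be matched.

8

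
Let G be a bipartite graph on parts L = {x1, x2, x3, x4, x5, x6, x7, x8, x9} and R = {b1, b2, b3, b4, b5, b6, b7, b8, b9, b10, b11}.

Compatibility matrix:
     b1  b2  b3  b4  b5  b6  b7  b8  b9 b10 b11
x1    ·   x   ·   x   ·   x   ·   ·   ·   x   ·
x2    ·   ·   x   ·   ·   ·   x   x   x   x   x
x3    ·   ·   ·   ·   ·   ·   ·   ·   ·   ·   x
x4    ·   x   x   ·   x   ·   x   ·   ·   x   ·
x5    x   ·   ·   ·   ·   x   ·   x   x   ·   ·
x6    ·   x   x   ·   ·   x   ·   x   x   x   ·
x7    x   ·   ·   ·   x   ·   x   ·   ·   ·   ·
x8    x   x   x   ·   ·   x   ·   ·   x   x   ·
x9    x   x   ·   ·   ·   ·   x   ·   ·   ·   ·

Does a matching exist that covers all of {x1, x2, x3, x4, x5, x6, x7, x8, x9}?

Yes

One maximum matching: x1–b2, x2–b10, x3–b11, x4–b5, x5–b9, x6–b8, x7–b1, x8–b6, x9–b7.
All 9 left vertices are covered.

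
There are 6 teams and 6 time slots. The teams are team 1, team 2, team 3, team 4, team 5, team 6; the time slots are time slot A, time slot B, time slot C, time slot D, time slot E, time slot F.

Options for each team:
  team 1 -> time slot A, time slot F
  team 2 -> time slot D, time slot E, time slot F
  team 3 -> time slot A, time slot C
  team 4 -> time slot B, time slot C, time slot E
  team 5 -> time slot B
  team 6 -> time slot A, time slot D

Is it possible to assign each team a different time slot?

Yes

One maximum matching: team 1–time slot A, team 2–time slot F, team 3–time slot C, team 4–time slot E, team 5–time slot B, team 6–time slot D.
Every team is matched, so this is a perfect matching.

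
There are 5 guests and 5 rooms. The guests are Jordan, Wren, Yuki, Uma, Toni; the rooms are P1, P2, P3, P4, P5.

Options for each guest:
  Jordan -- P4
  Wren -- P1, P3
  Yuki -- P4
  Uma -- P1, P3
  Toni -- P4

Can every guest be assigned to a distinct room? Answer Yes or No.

No

The set {Jordan, Yuki, Toni} has only 1 neighbour ({P4}), so by Hall's theorem at most 3 of the 5 guests can be matched.
Hence no matching covers every guest.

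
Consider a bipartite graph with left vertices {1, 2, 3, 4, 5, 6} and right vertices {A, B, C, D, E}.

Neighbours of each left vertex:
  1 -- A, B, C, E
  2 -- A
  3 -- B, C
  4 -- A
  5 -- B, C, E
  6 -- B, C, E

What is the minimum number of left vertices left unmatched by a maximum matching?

A valid assignment of size 4: 1–E, 2–A, 3–C, 5–B.
The set {1, 2, 3, 4, 5, 6} has only 4 neighbours ({A, B, C, E}), so by Hall's theorem at most 4 of the 6 left vertices can be matched.
That matches 4 of the 6, leaving 2 unmatched; no matching can do better.

2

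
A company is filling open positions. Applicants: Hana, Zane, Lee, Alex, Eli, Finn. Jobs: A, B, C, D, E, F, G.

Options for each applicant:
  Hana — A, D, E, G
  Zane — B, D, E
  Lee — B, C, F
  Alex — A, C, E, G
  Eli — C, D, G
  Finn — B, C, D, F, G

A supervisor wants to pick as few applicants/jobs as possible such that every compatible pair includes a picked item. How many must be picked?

The 6 edges Hana–D, Zane–B, Lee–F, Alex–E, Eli–C, Finn–G form a matching, so any vertex cover needs at least 6 vertices (one per matched edge).
Conversely {Hana, Zane, Lee, Alex, Eli, Finn} meets every edge and has exactly 6 vertices, so 6 is optimal.

6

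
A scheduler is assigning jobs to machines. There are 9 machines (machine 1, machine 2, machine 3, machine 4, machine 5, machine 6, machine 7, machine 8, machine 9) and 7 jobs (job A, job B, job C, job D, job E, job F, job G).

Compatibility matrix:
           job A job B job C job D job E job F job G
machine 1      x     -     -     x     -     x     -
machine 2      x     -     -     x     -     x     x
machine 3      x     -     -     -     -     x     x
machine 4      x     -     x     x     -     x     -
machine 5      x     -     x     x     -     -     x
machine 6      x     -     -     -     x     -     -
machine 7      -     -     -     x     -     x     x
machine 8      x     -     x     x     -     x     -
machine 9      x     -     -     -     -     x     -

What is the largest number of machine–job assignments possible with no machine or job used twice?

One maximum matching: machine 1–job D, machine 2–job F, machine 3–job G, machine 4–job C, machine 5–job A, machine 6–job E.
The set {machine 1, machine 2, machine 3, machine 4, machine 5, machine 7, machine 8, machine 9} has only 5 neighbours ({job A, job C, job D, job F, job G}), so by Hall's theorem at most 6 of the 9 machines can be matched.

6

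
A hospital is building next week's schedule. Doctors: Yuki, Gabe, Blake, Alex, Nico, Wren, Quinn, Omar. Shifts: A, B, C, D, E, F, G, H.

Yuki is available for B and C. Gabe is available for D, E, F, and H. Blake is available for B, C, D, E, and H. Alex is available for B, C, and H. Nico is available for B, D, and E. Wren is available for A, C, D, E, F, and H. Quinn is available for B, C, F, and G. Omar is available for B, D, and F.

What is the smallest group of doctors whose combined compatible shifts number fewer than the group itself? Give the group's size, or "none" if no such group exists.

none

A matching saturating every doctor exists, for instance Yuki→C, Gabe→F, Blake→D, Alex→H, Nico→E, Wren→A, Quinn→G, Omar→B.
By Hall's marriage theorem, this means |N(S)| ≥ |S| for every subset S, so no violating subset exists.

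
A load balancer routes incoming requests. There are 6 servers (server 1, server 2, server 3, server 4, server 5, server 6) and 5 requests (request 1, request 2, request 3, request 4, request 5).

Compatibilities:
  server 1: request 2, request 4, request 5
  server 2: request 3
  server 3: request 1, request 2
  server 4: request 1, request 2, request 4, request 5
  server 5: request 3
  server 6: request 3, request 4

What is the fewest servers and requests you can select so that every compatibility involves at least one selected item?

5

{server 1, server 3, server 4, server 6, request 3} is a vertex cover of size 5: every edge has an endpoint in this set.
No smaller cover exists because server 1–request 5, server 2–request 3, server 3–request 1, server 4–request 2, server 6–request 4 is a matching of size 5, and a cover must include an endpoint of each of these disjoint edges (König's theorem).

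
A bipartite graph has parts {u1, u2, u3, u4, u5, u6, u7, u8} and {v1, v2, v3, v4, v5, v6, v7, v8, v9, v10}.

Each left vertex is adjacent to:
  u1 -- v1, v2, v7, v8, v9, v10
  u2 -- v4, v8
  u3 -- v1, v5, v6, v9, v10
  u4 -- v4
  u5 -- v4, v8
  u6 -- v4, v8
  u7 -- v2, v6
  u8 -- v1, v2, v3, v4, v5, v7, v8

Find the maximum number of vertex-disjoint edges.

For example, pair u1→v10, u2→v8, u3→v6, u4→v4, u7→v2, u8→v3.
The set {u2, u4, u5, u6} has only 2 neighbours ({v4, v8}), so by Hall's theorem at most 6 of the 8 left vertices can be matched.

6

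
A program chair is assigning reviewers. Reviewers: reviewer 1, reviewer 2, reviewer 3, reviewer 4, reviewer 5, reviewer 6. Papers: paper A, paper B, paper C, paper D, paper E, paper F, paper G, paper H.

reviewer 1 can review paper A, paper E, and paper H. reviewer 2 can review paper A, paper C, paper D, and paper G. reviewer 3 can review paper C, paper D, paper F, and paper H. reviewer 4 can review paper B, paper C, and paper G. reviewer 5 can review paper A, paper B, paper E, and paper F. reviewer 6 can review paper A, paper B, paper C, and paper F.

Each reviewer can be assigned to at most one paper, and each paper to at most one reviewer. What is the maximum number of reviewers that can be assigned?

6

One maximum matching: reviewer 1-paper A, reviewer 2-paper D, reviewer 3-paper H, reviewer 4-paper B, reviewer 5-paper E, reviewer 6-paper C.
All 6 reviewers are matched, so no larger matching exists.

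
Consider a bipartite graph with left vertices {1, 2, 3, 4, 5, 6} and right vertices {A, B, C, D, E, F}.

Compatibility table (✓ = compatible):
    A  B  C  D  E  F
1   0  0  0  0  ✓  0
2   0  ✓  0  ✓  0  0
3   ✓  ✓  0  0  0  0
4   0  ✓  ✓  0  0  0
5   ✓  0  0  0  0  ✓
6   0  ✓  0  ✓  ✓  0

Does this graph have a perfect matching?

Yes

A valid assignment of size 6: 1-E, 2-D, 3-A, 4-C, 5-F, 6-B.
All 6 left vertices are covered.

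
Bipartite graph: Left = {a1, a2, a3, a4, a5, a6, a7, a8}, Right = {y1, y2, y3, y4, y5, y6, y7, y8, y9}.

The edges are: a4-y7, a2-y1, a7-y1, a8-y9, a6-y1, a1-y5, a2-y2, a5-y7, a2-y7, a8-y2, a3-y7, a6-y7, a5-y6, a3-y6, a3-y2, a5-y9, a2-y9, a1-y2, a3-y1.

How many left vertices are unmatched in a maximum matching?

2

For example, pair a1→y5, a2→y9, a3→y2, a4→y7, a5→y6, a6→y1.
The set {a2, a3, a4, a5, a6, a7, a8} has only 5 neighbours ({y1, y2, y6, y7, y9}), so by Hall's theorem at most 6 of the 8 left vertices can be matched.
That matches 6 of the 8, leaving 2 unmatched; no matching can do better.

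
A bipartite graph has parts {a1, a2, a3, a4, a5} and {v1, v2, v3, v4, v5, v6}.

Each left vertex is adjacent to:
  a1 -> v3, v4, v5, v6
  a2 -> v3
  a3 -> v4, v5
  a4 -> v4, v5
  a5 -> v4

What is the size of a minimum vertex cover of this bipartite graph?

4

The 4 edges a1–v6, a2–v3, a3–v5, a4–v4 form a matching, so any vertex cover needs at least 4 vertices (one per matched edge).
Conversely {a1, a2, v4, v5} meets every edge and has exactly 4 vertices, so 4 is optimal.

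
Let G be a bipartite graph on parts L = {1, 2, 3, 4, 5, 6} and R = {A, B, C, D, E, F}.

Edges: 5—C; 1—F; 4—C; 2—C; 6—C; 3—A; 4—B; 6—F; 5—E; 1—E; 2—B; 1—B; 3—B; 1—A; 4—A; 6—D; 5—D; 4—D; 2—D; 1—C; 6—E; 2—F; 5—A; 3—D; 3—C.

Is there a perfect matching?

One maximum matching: 1→A, 2→F, 3→B, 4→D, 5→C, 6→E.
All 6 left vertices are covered.

Yes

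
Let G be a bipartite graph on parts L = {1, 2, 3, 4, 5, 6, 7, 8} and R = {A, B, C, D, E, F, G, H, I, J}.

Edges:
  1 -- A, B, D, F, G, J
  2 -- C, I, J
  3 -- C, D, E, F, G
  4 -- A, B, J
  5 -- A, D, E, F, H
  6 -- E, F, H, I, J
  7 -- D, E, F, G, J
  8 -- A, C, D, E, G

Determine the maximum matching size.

A valid assignment of size 8: 1→A, 2→C, 3→E, 4→B, 5→H, 6→J, 7→F, 8→G.
All 8 left vertices are matched, so no larger matching exists.

8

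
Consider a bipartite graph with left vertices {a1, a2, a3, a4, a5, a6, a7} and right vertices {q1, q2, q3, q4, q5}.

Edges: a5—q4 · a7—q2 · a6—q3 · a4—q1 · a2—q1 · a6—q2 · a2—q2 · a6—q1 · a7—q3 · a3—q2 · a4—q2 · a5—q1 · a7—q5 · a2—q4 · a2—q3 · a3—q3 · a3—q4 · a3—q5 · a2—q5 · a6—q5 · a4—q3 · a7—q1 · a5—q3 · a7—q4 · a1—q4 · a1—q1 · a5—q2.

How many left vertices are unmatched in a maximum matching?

For example, pair a1–q1, a2–q4, a3–q5, a4–q3, a5–q2.
The set {a1, a2, a3, a4, a5, a6, a7} has only 5 neighbours ({q1, q2, q3, q4, q5}), so by Hall's theorem at most 5 of the 7 left vertices can be matched.
That matches 5 of the 7, leaving 2 unmatched; no matching can do better.

2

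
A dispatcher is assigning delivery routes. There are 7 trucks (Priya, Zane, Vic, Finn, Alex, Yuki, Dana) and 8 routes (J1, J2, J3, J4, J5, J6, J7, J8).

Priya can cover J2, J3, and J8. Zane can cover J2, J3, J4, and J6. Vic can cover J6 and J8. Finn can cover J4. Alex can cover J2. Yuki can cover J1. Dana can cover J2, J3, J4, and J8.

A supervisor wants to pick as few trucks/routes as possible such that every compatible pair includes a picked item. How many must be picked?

6

A maximum matching has 6 edges (e.g. Priya–J8, Zane–J3, Vic–J6, Finn–J4, Alex–J2, Yuki–J1).
By König's theorem the minimum vertex cover has the same size. One such cover is {Yuki, J2, J3, J4, J6, J8}.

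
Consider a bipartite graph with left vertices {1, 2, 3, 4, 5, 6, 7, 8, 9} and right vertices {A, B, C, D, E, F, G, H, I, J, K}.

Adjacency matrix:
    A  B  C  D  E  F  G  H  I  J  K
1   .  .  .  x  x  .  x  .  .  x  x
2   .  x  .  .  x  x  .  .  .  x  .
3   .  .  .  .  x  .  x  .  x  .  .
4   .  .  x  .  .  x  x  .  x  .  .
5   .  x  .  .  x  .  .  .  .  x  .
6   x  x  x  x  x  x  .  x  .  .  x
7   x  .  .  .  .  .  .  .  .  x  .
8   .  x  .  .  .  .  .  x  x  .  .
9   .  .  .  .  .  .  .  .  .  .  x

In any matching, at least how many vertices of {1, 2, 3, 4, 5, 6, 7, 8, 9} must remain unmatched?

0

For example, pair 1–G, 2–F, 3–E, 4–C, 5–B, 6–A, 7–J, 8–H, 9–K.
All 9 left vertices are matched, so no larger matching exists.
That matches 9 of the 9, leaving 0 unmatched; no matching can do better.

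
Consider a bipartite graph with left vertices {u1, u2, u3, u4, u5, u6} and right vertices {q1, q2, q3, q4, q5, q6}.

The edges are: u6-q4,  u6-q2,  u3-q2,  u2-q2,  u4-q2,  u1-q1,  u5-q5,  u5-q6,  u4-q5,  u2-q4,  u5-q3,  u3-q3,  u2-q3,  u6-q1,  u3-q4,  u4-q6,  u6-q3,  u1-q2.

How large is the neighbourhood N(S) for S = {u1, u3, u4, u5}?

The union of neighbours of {u1, u3, u4, u5} is {q1, q2, q3, q4, q5, q6}, which has 6 elements.
Since |N(S)| = 6 ≥ |S| = 4, Hall's condition holds for this subset.

6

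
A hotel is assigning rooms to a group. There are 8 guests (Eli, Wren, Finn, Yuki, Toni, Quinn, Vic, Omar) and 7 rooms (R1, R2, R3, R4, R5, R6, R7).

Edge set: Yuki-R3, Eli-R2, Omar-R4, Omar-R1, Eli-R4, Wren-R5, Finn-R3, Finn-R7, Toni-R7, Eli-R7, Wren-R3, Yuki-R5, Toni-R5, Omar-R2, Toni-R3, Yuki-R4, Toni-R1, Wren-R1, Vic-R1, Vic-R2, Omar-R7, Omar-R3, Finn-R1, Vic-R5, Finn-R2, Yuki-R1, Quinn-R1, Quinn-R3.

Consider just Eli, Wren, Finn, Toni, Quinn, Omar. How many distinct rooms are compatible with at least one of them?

The union of neighbours of {Eli, Wren, Finn, Toni, Quinn, Omar} is {R1, R2, R3, R4, R5, R7}, which has 6 elements.
Since |N(S)| = 6 ≥ |S| = 6, Hall's condition holds for this subset.

6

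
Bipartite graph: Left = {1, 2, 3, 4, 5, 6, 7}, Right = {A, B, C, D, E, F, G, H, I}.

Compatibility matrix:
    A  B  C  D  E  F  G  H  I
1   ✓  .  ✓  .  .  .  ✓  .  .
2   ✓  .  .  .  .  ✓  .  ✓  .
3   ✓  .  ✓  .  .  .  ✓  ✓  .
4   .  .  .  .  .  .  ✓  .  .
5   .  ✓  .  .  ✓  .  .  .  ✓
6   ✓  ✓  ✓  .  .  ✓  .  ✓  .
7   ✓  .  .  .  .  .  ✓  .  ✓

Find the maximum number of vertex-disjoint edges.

7

For example, pair 1-C, 2-F, 3-H, 4-G, 5-B, 6-A, 7-I.
All 7 left vertices are matched, so no larger matching exists.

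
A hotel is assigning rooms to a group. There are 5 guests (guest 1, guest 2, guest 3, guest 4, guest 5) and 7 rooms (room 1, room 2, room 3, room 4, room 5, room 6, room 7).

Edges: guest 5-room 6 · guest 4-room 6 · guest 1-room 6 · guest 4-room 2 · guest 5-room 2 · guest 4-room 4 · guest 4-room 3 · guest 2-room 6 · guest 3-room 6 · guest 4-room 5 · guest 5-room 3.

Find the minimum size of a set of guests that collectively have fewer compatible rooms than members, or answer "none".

2

Take S = {guest 1, guest 2}. Its neighbourhood is {room 6}, so |N(S)| = 1 < |S| = 2.
No single vertex violates Hall's condition since each has at least one neighbour, so 2 is the minimum.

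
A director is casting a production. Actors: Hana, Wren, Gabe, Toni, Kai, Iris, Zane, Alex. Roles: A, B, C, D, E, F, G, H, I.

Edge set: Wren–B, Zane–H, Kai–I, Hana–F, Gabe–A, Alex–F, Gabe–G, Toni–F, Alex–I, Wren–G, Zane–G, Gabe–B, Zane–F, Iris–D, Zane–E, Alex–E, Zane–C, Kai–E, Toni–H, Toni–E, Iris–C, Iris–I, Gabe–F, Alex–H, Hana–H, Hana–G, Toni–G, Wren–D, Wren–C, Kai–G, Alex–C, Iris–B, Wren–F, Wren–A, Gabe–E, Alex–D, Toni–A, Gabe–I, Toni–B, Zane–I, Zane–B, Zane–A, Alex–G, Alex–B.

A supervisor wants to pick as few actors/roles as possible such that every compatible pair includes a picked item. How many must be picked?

{Hana, Wren, Gabe, Toni, Kai, Iris, Zane, Alex} is a vertex cover of size 8: every edge has an endpoint in this set.
No smaller cover exists because Hana–F, Wren–B, Gabe–E, Toni–H, Kai–I, Iris–C, Zane–A, Alex–G is a matching of size 8, and a cover must include an endpoint of each of these disjoint edges (König's theorem).

8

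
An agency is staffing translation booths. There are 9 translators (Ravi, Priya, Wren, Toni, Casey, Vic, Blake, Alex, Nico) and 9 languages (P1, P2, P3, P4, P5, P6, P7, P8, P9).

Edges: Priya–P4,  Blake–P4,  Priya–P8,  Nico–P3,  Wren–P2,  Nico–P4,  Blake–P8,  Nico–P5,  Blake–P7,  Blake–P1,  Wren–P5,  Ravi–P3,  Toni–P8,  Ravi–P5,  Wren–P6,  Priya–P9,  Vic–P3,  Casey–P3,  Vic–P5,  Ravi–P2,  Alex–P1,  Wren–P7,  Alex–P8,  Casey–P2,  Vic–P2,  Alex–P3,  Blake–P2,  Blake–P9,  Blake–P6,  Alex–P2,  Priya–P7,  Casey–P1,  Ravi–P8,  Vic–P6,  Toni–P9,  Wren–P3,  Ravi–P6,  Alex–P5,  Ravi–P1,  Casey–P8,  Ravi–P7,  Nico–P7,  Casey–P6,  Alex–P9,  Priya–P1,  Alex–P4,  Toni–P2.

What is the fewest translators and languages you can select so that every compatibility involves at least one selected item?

9

A maximum matching has 9 edges (e.g. Ravi–P2, Priya–P1, Wren–P6, Toni–P9, Casey–P8, Vic–P5, Blake–P4, Alex–P3, Nico–P7).
By König's theorem the minimum vertex cover has the same size. One such cover is {Ravi, Priya, Wren, Toni, Casey, Vic, Blake, Alex, Nico}.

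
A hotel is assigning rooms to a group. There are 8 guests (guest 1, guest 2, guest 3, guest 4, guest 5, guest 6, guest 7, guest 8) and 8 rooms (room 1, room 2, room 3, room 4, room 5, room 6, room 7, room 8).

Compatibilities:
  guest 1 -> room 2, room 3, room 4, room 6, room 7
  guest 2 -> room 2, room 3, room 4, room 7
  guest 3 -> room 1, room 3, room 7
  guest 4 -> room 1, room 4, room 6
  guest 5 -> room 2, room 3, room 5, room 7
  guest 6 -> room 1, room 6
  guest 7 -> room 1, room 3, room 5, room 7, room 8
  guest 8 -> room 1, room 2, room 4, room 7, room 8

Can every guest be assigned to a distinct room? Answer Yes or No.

Yes

One maximum matching: guest 1-room 2, guest 2-room 7, guest 3-room 1, guest 4-room 4, guest 5-room 3, guest 6-room 6, guest 7-room 5, guest 8-room 8.
Every guest is matched, so this is a perfect matching.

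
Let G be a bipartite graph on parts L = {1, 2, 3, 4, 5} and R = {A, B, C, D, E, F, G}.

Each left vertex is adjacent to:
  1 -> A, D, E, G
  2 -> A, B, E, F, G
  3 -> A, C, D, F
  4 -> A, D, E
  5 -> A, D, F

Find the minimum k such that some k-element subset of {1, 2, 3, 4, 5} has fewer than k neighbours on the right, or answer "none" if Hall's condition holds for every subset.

A matching saturating every left vertex exists, for instance 1→D, 2→G, 3→C, 4→E, 5→F.
By Hall's marriage theorem, this means |N(S)| ≥ |S| for every subset S, so no violating subset exists.

none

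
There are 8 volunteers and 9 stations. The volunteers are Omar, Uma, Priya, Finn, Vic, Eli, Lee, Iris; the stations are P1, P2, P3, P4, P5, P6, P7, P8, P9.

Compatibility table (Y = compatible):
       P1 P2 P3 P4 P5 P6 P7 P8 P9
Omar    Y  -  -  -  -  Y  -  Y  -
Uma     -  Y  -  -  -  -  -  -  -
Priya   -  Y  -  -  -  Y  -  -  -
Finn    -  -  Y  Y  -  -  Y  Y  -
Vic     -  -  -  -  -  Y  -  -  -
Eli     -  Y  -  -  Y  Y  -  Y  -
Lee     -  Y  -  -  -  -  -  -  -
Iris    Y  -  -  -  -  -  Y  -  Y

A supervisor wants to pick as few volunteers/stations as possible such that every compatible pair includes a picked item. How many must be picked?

6

The 6 edges Omar–P8, Uma–P2, Priya–P6, Finn–P7, Eli–P5, Iris–P1 form a matching, so any vertex cover needs at least 6 vertices (one per matched edge).
Conversely {Omar, Finn, Eli, Iris, P2, P6} meets every edge and has exactly 6 vertices, so 6 is optimal.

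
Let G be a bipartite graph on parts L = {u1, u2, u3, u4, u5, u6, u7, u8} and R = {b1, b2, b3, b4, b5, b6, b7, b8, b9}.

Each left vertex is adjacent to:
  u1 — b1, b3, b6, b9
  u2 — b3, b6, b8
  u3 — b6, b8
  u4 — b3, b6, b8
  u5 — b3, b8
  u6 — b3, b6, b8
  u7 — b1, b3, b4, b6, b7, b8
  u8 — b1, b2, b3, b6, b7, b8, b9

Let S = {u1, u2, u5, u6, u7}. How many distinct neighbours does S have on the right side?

The union of neighbours of {u1, u2, u5, u6, u7} is {b1, b3, b4, b6, b7, b8, b9}, which has 7 elements.
Since |N(S)| = 7 ≥ |S| = 5, Hall's condition holds for this subset.

7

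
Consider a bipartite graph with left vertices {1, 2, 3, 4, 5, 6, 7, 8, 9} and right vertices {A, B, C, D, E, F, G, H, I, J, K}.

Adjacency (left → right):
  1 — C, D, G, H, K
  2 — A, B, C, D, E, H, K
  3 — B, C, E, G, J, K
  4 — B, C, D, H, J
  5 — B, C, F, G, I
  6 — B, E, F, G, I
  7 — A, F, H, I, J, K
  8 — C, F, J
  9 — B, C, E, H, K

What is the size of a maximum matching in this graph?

9

For example, pair 1→G, 2→A, 3→E, 4→H, 5→F, 6→B, 7→J, 8→C, 9→K.
All 9 left vertices are matched, so no larger matching exists.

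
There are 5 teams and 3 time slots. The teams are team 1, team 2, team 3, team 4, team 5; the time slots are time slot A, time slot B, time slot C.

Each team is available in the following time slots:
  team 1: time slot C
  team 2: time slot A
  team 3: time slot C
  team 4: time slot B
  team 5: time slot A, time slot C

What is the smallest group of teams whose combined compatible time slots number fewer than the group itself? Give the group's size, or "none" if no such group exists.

2

Take S = {team 1, team 3}. Its neighbourhood is {time slot C}, so |N(S)| = 1 < |S| = 2.
No single vertex violates Hall's condition since each has at least one neighbour, so 2 is the minimum.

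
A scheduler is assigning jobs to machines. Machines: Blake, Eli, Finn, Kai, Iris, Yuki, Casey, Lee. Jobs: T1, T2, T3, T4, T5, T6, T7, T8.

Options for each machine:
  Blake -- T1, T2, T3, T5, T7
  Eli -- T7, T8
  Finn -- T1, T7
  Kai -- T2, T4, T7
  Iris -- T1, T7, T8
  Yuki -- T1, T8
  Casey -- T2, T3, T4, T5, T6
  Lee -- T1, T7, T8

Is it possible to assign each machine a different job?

The set {Eli, Finn, Iris, Yuki, Lee} has only 3 neighbours ({T1, T7, T8}), so by Hall's theorem at most 6 of the 8 machines can be matched.
Hence no matching covers every machine.

No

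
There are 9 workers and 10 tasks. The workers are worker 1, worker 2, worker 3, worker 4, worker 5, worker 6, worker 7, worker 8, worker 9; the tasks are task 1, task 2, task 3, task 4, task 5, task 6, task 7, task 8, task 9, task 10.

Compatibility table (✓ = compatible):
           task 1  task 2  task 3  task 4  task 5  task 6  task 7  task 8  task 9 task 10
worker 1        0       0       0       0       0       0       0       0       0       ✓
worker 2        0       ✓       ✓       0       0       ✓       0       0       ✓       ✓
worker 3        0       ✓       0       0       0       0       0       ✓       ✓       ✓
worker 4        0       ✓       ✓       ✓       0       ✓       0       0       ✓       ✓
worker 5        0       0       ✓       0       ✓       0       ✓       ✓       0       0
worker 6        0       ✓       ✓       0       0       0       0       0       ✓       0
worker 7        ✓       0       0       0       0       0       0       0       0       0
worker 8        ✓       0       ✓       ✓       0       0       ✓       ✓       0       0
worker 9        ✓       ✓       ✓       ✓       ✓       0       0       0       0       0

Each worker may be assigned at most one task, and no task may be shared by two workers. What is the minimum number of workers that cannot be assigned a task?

0

A valid assignment of size 9: worker 1→task 10, worker 2→task 2, worker 3→task 8, worker 4→task 6, worker 5→task 5, worker 6→task 9, worker 7→task 1, worker 8→task 7, worker 9→task 4.
This saturates every worker, so 9 is the maximum.
That matches 9 of the 9, leaving 0 unmatched; no matching can do better.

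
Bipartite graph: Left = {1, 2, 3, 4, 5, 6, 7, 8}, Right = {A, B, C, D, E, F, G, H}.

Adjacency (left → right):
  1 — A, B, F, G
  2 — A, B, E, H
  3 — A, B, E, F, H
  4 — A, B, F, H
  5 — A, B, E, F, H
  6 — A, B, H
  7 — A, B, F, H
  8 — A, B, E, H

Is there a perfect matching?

No

The set {2, 3, 4, 5, 6, 7, 8} has only 5 neighbours ({A, B, E, F, H}), so by Hall's theorem at most 6 of the 8 left vertices can be matched.
Hence no matching covers every left vertex.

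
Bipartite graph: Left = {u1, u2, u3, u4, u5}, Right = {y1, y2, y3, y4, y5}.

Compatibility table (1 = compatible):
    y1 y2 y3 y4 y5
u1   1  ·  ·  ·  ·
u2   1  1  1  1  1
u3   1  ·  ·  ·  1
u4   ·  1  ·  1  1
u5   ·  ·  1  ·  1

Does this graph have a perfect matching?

Yes

A valid assignment of size 5: u1–y1, u2–y4, u3–y5, u4–y2, u5–y3.
Every left vertex is matched, so this is a perfect matching.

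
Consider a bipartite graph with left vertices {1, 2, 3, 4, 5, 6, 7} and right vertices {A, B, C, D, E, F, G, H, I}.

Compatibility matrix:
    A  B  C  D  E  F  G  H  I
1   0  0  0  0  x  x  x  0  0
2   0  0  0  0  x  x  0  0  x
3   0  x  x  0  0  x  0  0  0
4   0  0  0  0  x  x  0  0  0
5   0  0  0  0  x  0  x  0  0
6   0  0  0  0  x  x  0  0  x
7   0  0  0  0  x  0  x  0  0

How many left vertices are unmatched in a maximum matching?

For example, pair 1-G, 2-I, 3-B, 4-F, 5-E.
The set {1, 2, 4, 5, 6, 7} has only 4 neighbours ({E, F, G, I}), so by Hall's theorem at most 5 of the 7 left vertices can be matched.
That matches 5 of the 7, leaving 2 unmatched; no matching can do better.

2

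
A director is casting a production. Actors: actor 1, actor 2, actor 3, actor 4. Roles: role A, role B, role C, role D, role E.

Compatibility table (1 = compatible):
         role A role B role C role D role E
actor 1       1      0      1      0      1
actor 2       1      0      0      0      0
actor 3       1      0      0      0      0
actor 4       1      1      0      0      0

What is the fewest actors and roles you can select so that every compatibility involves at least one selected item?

3

{actor 1, actor 4, role A} is a vertex cover of size 3: every edge has an endpoint in this set.
No smaller cover exists because actor 1–role E, actor 2–role A, actor 4–role B is a matching of size 3, and a cover must include an endpoint of each of these disjoint edges (König's theorem).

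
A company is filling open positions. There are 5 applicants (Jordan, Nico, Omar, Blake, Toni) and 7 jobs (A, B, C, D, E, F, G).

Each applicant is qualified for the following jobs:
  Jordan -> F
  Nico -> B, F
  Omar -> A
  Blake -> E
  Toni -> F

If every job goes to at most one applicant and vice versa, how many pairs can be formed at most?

4

For example, pair Jordan-F, Nico-B, Omar-A, Blake-E.
The set {Jordan, Toni} has only 1 neighbour ({F}), so by Hall's theorem at most 4 of the 5 applicants can be matched.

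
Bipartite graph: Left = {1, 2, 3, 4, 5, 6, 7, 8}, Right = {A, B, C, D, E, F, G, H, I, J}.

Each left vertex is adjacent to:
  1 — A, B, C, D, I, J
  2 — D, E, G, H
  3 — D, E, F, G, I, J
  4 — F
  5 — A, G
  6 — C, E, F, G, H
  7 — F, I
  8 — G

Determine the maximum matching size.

8

A valid assignment of size 8: 1–B, 2–D, 3–J, 4–F, 5–A, 6–E, 7–I, 8–G.
All 8 left vertices are matched, so no larger matching exists.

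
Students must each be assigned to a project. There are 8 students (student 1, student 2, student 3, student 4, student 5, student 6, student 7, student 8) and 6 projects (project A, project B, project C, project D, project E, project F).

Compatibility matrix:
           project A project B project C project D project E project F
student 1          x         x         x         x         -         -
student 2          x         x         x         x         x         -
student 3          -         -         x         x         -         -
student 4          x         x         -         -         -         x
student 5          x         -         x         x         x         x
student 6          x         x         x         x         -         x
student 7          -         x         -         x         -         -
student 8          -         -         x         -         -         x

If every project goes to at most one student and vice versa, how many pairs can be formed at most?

6

For example, pair student 1→project B, student 2→project E, student 3→project D, student 4→project A, student 5→project C, student 6→project F.
The set {student 1, student 2, student 3, student 4, student 5, student 6, student 7, student 8} has only 6 neighbours ({project A, project B, project C, project D, project E, project F}), so by Hall's theorem at most 6 of the 8 students can be matched.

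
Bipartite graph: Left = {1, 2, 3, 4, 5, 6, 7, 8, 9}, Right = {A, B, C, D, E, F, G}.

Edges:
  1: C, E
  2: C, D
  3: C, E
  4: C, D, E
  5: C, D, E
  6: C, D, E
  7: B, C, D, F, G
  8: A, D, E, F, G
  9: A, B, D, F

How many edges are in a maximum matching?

For example, pair 1–C, 2–D, 3–E, 7–G, 8–A, 9–B.
The set {1, 2, 3, 4, 5, 6} has only 3 neighbours ({C, D, E}), so by Hall's theorem at most 6 of the 9 left vertices can be matched.

6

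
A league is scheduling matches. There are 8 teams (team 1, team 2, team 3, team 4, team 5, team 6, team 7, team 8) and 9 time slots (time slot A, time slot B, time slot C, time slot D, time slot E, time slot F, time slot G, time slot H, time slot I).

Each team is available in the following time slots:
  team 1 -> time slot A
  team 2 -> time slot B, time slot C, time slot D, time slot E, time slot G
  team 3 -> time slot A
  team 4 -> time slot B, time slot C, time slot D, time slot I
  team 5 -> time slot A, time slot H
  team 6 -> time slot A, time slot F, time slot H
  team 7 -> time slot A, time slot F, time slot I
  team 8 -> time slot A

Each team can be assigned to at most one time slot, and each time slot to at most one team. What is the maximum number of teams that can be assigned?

For example, pair team 1-time slot A, team 2-time slot C, team 4-time slot D, team 5-time slot H, team 6-time slot F, team 7-time slot I.
The set {team 1, team 3, team 8} has only 1 neighbour ({time slot A}), so by Hall's theorem at most 6 of the 8 teams can be matched.

6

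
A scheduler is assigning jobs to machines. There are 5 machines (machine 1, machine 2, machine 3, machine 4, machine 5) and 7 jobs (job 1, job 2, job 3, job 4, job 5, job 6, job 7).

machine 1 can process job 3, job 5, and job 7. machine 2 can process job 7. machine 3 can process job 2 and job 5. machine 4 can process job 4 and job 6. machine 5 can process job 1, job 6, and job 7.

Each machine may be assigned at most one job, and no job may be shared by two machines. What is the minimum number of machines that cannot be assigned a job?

0

A valid assignment of size 5: machine 1→job 3, machine 2→job 7, machine 3→job 2, machine 4→job 4, machine 5→job 6.
All 5 machines are matched, so no larger matching exists.
That matches 5 of the 5, leaving 0 unmatched; no matching can do better.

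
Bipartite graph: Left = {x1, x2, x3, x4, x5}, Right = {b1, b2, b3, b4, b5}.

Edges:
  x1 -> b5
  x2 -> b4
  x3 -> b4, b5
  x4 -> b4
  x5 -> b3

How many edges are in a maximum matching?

3

For example, pair x1–b5, x2–b4, x5–b3.
The set {x1, x2, x3, x4} has only 2 neighbours ({b4, b5}), so by Hall's theorem at most 3 of the 5 left vertices can be matched.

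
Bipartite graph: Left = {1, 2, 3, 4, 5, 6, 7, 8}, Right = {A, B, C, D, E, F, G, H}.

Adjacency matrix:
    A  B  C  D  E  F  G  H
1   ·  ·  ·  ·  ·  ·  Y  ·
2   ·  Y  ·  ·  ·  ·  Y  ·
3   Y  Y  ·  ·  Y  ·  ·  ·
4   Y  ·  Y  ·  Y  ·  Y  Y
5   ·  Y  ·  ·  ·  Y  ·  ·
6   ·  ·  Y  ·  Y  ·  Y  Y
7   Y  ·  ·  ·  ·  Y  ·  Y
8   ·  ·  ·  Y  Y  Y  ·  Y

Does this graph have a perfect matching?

Yes

A valid assignment of size 8: 1-G, 2-B, 3-E, 4-A, 5-F, 6-C, 7-H, 8-D.
Every left vertex is matched, so this is a perfect matching.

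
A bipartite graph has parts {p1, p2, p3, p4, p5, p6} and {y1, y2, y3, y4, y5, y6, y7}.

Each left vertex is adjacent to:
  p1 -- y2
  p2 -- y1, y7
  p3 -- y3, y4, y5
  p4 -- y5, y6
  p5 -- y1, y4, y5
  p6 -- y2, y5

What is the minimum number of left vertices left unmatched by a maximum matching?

0

For example, pair p1–y2, p2–y7, p3–y3, p4–y6, p5–y1, p6–y5.
All 6 left vertices are matched, so no larger matching exists.
That matches 6 of the 6, leaving 0 unmatched; no matching can do better.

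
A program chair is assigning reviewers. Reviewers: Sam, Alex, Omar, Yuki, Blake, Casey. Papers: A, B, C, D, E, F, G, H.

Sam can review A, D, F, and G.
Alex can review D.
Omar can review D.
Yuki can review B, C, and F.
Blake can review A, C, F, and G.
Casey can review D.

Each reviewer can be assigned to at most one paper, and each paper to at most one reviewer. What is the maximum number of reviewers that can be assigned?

A valid assignment of size 4: Sam-A, Alex-D, Yuki-B, Blake-F.
The set {Alex, Omar, Casey} has only 1 neighbour ({D}), so by Hall's theorem at most 4 of the 6 reviewers can be matched.

4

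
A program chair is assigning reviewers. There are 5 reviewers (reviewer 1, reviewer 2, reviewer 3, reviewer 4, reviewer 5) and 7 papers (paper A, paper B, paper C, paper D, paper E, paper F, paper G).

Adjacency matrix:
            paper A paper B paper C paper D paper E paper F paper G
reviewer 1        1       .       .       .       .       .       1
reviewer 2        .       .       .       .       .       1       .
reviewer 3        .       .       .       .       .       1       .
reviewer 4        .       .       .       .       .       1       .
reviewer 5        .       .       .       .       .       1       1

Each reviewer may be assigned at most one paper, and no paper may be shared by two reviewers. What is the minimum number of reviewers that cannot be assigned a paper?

For example, pair reviewer 1→paper A, reviewer 2→paper F, reviewer 5→paper G.
The set {reviewer 2, reviewer 3, reviewer 4} has only 1 neighbour ({paper F}), so by Hall's theorem at most 3 of the 5 reviewers can be matched.
That matches 3 of the 5, leaving 2 unmatched; no matching can do better.

2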